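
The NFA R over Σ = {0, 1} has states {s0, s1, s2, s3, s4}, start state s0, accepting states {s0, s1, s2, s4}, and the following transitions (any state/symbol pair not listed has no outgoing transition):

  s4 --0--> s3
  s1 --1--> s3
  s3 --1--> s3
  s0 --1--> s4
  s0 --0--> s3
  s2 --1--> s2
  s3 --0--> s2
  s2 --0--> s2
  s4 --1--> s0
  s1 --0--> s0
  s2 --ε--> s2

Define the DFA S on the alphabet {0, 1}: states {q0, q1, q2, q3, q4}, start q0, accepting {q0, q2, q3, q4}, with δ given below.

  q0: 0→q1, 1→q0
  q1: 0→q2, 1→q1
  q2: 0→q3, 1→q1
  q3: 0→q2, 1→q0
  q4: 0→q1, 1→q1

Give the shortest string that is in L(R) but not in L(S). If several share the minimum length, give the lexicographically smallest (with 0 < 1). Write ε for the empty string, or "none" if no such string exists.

The string 001 is accepted by R but not by S.
No shorter string lies in the difference, and 001 is the lexicographically first length-3 string in L(R) \ L(S).

001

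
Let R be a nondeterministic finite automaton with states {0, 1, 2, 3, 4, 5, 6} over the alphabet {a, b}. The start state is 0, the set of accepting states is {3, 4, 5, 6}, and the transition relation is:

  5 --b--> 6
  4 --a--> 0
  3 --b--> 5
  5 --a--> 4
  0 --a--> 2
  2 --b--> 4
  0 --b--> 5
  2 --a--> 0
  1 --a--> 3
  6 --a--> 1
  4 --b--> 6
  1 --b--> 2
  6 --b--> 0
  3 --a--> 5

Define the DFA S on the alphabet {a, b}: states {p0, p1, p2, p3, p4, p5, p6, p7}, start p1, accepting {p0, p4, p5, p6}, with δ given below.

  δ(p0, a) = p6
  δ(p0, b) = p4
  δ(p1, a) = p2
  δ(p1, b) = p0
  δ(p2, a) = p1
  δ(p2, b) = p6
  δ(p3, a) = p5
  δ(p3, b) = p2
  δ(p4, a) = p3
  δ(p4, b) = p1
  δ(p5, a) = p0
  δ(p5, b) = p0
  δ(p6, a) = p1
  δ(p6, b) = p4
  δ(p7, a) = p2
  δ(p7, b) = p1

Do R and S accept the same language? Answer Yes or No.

Exploring the product automaton R × S from the start pair (0, p1), following both machines on each input symbol, reaches 7 state pairs: (0, p1), (2, p2), (5, p0), (4, p6), (6, p4), (1, p3), (3, p5).
R accepts in {3, 4, 5, 6} and S accepts in {p0, p4, p5, p6}. In every reachable pair the two components are either both accepting — (5, p0), (4, p6), (6, p4), (3, p5) — or both non-accepting, so no string is accepted by exactly one of the machines: L(R) \ L(S) and L(S) \ L(R) are both empty.
Hence every string is accepted by R iff it is accepted by S, and the two languages coincide.

Yes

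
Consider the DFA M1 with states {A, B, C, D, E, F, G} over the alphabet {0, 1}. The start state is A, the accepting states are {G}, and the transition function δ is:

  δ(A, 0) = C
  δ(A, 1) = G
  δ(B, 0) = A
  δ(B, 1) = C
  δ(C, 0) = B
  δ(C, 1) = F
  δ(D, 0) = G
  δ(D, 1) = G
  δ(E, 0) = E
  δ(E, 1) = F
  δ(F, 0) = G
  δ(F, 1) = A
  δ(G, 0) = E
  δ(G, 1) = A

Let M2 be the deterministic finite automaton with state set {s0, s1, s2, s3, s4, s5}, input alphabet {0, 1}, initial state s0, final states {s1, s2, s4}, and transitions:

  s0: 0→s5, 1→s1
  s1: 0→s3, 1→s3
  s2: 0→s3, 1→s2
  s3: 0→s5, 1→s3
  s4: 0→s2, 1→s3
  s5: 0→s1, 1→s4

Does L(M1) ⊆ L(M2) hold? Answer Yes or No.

No

The string 111 is in L(M1) but not in L(M2).
So L(M1) ⊄ L(M2).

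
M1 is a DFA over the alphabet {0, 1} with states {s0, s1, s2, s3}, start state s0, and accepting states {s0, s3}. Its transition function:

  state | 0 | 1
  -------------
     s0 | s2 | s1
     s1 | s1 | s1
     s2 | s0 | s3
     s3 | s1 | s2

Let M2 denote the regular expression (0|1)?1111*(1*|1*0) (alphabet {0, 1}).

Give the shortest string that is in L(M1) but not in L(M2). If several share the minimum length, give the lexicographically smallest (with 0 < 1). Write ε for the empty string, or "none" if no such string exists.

The empty string ε is accepted by M1 but not by M2.
Since ε is the unique shortest string, it is the required witness.

ε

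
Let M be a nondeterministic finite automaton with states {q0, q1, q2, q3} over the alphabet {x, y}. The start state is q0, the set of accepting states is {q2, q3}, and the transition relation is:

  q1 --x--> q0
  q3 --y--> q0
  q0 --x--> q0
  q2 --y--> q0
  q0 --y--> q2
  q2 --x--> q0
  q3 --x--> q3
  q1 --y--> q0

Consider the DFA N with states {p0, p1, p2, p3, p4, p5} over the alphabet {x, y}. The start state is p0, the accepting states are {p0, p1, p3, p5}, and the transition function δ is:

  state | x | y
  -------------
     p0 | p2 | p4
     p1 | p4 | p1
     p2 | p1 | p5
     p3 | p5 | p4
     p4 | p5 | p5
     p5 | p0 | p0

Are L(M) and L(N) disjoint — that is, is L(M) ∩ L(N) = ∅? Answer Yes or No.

No

The string xy is accepted by both M and N.
Hence L(M) ∩ L(N) ≠ ∅.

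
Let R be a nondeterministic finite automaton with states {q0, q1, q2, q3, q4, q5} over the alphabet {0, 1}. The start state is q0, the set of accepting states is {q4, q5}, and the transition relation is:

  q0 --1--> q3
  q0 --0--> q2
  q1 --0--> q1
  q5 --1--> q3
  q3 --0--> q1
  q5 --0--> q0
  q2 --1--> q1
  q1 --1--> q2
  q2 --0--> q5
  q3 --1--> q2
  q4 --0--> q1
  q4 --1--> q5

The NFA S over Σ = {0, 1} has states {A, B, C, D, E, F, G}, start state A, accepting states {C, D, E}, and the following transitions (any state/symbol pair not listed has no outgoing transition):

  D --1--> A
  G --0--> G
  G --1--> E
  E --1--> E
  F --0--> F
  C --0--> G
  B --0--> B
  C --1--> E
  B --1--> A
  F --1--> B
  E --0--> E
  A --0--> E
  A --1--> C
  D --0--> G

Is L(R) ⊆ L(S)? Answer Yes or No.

Exploring the product automaton R × S from the start pair (q0, A), following both machines on each input symbol, reaches 8 state pairs: (q0, A), (q2, E), (q3, C), (q5, E), (q1, E), (q1, G), (q0, E), (q3, E).
R accepts in {q4, q5} and S accepts in {C, D, E}. The reachable pairs whose R-component is accepting are (q5, E); in each of them the S-component is accepting too, so the product for L(R) \ L(S) (R-component accepting, S-component rejecting) has no reachable accepting pair and the difference is empty.
Hence every string in L(R) is also in L(S).

Yes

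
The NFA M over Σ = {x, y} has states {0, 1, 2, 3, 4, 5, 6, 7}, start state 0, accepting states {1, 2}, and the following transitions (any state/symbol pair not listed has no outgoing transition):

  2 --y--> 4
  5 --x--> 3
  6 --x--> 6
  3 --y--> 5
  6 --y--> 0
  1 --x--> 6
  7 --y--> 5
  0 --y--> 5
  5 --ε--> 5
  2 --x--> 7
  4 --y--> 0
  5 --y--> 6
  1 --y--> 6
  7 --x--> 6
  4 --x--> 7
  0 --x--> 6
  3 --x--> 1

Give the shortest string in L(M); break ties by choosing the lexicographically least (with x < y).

A breadth-first search from 0 reaches an accepting state first via the path 0 → 5 → 3 → 1 on input yxx.
No string of length < 3 is accepted (BFS exhausts all shorter strings without reaching an accepting state), and yxx is the lexicographically least accepting string of length 3.

yxx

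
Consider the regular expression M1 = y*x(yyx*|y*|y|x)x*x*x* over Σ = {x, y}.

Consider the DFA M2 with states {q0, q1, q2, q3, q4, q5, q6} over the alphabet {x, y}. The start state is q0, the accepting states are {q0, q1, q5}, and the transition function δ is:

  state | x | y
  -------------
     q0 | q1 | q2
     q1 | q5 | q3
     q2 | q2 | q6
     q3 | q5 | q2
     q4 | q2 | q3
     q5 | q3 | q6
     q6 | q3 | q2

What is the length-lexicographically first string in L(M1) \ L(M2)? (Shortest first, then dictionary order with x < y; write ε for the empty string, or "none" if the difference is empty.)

The string xy is accepted by M1 but not by M2.
No shorter string lies in the difference, and xy is the lexicographically first length-2 string in L(M1) \ L(M2).

xy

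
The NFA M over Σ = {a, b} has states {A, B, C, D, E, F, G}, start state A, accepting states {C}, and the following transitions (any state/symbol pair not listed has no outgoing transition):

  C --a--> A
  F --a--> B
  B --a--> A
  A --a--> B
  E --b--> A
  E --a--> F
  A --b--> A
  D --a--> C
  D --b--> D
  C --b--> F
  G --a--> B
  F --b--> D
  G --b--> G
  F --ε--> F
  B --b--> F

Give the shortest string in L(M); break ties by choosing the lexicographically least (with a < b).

abba

A breadth-first search from A reaches an accepting state first via the path A → B → F → D → C on input abba.
No string of length < 4 is accepted (BFS exhausts all shorter strings without reaching an accepting state), and abba is the lexicographically least accepting string of length 4.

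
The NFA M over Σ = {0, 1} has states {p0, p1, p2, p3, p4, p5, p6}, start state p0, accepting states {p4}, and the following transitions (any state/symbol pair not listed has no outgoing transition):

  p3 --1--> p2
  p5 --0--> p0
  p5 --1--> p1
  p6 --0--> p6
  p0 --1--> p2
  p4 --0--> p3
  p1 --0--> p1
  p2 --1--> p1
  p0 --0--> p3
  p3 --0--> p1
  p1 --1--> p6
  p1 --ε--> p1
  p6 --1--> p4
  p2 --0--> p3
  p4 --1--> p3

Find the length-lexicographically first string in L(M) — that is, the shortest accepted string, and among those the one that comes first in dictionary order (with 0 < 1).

A breadth-first search from p0 reaches an accepting state first via the path p0 → p3 → p1 → p6 → p4 on input 0011.
No string of length < 4 is accepted (BFS exhausts all shorter strings without reaching an accepting state), and 0011 is the lexicographically least accepting string of length 4.

0011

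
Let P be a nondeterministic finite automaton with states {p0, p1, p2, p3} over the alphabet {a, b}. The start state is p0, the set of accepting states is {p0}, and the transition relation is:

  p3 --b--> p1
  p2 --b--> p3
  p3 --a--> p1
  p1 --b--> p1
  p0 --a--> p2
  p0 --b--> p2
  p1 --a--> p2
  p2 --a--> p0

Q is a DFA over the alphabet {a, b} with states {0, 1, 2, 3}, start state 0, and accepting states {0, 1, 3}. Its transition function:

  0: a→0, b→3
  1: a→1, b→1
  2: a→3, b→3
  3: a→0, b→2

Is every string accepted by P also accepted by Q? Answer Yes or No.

Yes

Exploring the product automaton P × Q from the start pair (p0, 0), following both machines on each input symbol, reaches 8 state pairs: (p0, 0), (p2, 0), (p2, 3), (p3, 3), (p3, 2), (p1, 0), (p1, 2), (p1, 3).
P accepts in {p0} and Q accepts in {0, 1, 3}. The reachable pairs whose P-component is accepting are (p0, 0); in each of them the Q-component is accepting too, so the product for L(P) \ L(Q) (P-component accepting, Q-component rejecting) has no reachable accepting pair and the difference is empty.
Hence every string in L(P) is also in L(Q).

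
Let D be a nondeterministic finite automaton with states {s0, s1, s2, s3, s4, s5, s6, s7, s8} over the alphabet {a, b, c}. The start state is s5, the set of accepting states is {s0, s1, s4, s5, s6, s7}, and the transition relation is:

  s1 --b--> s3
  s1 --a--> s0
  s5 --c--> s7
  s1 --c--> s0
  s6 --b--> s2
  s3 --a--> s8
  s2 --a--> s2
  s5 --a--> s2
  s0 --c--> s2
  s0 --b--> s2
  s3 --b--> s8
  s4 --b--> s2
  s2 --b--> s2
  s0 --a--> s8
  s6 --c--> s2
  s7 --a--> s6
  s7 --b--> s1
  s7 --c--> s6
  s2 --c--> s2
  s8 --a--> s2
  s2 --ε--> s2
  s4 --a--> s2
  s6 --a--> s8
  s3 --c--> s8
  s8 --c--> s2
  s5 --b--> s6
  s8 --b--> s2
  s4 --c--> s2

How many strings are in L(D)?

8

The useful subgraph on states {s0, s1, s5, s6, s7} is acyclic, so L(D) is finite; the longest accepting path visits 4 useful states, giving maximum string length 3.
Counting accepting paths from s5 by length: 1 of length 0, 2 of length 1, 3 of length 2, 2 of length 3. Total 8.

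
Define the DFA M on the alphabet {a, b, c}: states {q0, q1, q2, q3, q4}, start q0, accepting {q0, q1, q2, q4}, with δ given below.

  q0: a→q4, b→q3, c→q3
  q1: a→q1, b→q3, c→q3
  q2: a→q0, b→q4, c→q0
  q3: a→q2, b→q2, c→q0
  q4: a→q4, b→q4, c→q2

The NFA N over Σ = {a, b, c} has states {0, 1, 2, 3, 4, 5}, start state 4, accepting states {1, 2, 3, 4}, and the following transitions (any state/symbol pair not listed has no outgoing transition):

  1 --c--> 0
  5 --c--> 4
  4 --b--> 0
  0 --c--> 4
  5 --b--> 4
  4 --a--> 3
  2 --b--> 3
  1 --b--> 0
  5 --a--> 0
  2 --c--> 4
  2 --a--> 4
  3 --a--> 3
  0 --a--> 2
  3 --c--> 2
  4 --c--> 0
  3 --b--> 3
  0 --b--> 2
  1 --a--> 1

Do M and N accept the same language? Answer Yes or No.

Yes

Exploring the product automaton M × N from the start pair (q0, 4), following both machines on each input symbol, reaches 4 state pairs: (q0, 4), (q4, 3), (q3, 0), (q2, 2).
M accepts in {q0, q1, q2, q4} and N accepts in {1, 2, 3, 4}. In every reachable pair the two components are either both accepting — (q0, 4), (q4, 3), (q2, 2) — or both non-accepting, so no string is accepted by exactly one of the machines: L(M) \ L(N) and L(N) \ L(M) are both empty.
Hence every string is accepted by M iff it is accepted by N, and the two languages coincide.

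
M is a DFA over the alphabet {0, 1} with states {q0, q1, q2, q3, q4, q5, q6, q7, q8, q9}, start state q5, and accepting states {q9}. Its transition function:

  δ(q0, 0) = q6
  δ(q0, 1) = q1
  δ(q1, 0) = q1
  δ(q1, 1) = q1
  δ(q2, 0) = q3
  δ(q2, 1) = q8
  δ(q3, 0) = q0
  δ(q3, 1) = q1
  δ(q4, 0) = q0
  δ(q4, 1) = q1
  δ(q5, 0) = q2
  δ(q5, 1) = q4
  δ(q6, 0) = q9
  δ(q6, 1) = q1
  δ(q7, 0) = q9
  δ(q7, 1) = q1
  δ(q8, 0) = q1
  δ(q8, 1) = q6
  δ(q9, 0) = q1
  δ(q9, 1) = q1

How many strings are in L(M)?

The useful subgraph on states {q0, q2, q3, q4, q5, q6, q8, q9} is acyclic, so L(M) is finite; the longest accepting path visits 6 useful states, giving maximum string length 5.
Counting accepting paths from q5 by length: 2 of length 4, 1 of length 5. Total 3.

3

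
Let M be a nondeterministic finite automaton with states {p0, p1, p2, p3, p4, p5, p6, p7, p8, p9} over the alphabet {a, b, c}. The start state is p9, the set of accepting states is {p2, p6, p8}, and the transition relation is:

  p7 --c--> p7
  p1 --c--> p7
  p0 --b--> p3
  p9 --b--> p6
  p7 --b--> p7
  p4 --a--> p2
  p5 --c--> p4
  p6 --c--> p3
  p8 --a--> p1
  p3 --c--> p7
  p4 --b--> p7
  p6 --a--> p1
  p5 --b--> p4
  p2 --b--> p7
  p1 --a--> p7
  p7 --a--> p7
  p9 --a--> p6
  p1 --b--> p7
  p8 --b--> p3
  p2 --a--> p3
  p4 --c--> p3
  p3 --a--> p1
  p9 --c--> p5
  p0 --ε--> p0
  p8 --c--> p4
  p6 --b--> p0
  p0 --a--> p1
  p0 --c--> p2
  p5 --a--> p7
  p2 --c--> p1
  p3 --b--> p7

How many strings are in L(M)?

6

The useful subgraph on states {p0, p2, p4, p5, p6, p9} is acyclic, so L(M) is finite; the longest accepting path visits 4 useful states, giving maximum string length 3.
Counting accepting paths from p9 by length: 2 of length 1, 4 of length 3. Total 6.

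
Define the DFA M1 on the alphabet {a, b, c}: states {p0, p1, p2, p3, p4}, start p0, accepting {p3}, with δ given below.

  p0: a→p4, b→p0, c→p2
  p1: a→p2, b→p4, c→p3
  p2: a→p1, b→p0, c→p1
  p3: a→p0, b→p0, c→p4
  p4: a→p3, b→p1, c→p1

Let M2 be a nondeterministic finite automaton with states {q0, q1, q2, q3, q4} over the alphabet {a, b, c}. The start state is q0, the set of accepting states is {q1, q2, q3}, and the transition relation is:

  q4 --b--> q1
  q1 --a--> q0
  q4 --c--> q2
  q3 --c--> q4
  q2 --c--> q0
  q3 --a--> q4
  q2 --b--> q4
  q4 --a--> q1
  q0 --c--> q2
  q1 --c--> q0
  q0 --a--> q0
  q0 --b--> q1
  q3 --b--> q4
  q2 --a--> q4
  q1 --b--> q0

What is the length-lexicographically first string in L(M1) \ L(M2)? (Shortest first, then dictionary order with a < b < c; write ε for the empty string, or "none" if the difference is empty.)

aa

The string aa is accepted by M1 but not by M2.
No shorter string lies in the difference, and aa is the lexicographically first length-2 string in L(M1) \ L(M2).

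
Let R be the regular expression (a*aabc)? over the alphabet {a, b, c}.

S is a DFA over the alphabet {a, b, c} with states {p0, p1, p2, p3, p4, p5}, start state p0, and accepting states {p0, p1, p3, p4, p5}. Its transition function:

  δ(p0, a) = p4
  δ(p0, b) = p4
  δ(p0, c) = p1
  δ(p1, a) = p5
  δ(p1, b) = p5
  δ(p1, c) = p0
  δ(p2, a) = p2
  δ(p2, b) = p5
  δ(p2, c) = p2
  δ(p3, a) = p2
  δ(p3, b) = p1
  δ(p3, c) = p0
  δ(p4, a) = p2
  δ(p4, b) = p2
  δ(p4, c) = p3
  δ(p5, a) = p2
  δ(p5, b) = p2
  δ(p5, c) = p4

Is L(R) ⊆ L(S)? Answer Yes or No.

Converting the expression R to a DFA (subset construction, then merging equivalent states) gives the minimal DFA with states {r0, r1, r2, r3, r4, r5}, start state r0, accepting states {r0, r5} and transitions r0: a→r1, b→r2, c→r2; r1: a→r3, b→r2, c→r2; r2: a→r2, b→r2, c→r2; r3: a→r3, b→r4, c→r2; r4: a→r2, b→r2, c→r5; r5: a→r2, b→r2, c→r2.
Exploring the product automaton R × S from the start pair (r0, p0), following both machines on each input symbol, reaches 11 state pairs: (r0, p0), (r1, p4), (r2, p4), (r2, p1), (r3, p2), (r2, p2), (r2, p3), (r2, p5), (r2, p0), (r4, p5), (r5, p4).
R accepts in {r0, r5} and S accepts in {p0, p1, p3, p4, p5}. The reachable pairs whose R-component is accepting are (r0, p0), (r5, p4); in each of them the S-component is accepting too, so the product for L(R) \ L(S) (R-component accepting, S-component rejecting) has no reachable accepting pair and the difference is empty.
Hence every string in L(R) is also in L(S).

Yes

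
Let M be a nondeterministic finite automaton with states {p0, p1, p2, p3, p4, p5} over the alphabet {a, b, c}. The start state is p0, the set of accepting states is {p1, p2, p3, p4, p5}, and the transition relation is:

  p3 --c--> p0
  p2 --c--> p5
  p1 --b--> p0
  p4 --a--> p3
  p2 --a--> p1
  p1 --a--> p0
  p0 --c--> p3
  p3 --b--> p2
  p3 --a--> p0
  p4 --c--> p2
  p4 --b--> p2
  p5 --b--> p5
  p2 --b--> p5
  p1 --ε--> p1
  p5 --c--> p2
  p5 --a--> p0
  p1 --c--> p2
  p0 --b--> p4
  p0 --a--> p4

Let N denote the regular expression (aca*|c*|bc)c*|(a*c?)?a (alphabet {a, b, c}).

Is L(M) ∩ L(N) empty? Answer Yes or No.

The string a is accepted by both M and N.
Hence L(M) ∩ L(N) ≠ ∅.

No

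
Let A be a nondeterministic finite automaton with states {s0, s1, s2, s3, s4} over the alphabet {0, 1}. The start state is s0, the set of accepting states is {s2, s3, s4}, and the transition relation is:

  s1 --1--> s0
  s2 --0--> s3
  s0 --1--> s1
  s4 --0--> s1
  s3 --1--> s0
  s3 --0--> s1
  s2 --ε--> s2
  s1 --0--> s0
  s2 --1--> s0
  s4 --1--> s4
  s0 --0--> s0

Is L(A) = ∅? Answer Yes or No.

Yes

The states reachable from the start state are {s0, s1}.
None of the accepting states {s2, s3, s4} is reachable, so no string is accepted and L(A) = ∅.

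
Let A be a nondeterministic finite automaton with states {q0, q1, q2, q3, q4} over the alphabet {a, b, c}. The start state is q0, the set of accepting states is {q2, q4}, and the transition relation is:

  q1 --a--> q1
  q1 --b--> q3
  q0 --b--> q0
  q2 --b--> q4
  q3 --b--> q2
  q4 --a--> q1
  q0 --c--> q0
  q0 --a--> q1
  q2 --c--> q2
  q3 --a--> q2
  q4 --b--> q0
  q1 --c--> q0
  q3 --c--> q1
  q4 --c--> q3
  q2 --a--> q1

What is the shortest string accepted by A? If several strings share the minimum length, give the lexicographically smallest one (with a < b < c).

A breadth-first search from q0 reaches an accepting state first via the path q0 → q1 → q3 → q2 on input aba.
No string of length < 3 is accepted (BFS exhausts all shorter strings without reaching an accepting state), and aba is the lexicographically least accepting string of length 3.

aba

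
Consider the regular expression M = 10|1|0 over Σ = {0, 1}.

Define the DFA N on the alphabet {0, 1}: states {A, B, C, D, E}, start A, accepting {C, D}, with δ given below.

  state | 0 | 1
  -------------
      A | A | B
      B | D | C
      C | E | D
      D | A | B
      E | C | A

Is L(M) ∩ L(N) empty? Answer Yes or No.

The string 10 is accepted by both M and N.
Hence L(M) ∩ L(N) ≠ ∅.

No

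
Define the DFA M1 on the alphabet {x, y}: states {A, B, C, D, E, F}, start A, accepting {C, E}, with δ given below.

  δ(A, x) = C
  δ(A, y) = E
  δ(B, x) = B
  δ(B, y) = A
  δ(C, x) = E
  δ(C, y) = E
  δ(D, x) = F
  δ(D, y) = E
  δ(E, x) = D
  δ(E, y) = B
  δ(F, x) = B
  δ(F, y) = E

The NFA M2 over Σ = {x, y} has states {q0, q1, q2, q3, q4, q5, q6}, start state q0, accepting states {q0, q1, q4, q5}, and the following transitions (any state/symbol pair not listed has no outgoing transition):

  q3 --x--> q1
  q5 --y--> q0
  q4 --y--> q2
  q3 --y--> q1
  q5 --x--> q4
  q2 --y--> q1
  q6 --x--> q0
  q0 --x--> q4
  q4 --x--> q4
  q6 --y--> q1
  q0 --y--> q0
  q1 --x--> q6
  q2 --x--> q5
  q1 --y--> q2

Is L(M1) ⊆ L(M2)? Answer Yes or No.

The string xy is in L(M1) but not in L(M2).
So L(M1) ⊄ L(M2).

No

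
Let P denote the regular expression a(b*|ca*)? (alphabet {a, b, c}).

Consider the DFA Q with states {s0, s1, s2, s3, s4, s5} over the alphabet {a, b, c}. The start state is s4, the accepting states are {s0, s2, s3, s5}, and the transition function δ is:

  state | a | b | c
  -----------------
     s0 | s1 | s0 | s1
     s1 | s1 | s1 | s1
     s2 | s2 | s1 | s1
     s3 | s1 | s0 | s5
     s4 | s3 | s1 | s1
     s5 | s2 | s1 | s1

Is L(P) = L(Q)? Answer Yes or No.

Yes

Converting the expression P to a DFA (subset construction, then merging equivalent states) gives the minimal DFA with states {p0, p1, p2, p3, p4}, start state p0, accepting states {p1, p3, p4} and transitions p0: a→p1, b→p2, c→p2; p1: a→p2, b→p3, c→p4; p2: a→p2, b→p2, c→p2; p3: a→p2, b→p3, c→p2; p4: a→p4, b→p2, c→p2.
Exploring the product automaton P × Q from the start pair (p0, s4), following both machines on each input symbol, reaches 6 state pairs: (p0, s4), (p1, s3), (p2, s1), (p3, s0), (p4, s5), (p4, s2).
P accepts in {p1, p3, p4} and Q accepts in {s0, s2, s3, s5}. In every reachable pair the two components are either both accepting — (p1, s3), (p3, s0), (p4, s5), (p4, s2) — or both non-accepting, so no string is accepted by exactly one of the machines: L(P) \ L(Q) and L(Q) \ L(P) are both empty.
Hence every string is accepted by P iff it is accepted by Q, and the two languages coincide.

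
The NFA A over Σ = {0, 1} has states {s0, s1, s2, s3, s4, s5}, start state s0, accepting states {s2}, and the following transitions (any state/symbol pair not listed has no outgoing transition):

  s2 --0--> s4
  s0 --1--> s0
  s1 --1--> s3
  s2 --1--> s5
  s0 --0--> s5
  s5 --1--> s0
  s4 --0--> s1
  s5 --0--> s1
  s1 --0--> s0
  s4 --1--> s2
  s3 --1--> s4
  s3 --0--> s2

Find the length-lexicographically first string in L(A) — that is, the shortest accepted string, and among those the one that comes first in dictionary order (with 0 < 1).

0010

A breadth-first search from s0 reaches an accepting state first via the path s0 → s5 → s1 → s3 → s2 on input 0010.
No string of length < 4 is accepted (BFS exhausts all shorter strings without reaching an accepting state), and 0010 is the lexicographically least accepting string of length 4.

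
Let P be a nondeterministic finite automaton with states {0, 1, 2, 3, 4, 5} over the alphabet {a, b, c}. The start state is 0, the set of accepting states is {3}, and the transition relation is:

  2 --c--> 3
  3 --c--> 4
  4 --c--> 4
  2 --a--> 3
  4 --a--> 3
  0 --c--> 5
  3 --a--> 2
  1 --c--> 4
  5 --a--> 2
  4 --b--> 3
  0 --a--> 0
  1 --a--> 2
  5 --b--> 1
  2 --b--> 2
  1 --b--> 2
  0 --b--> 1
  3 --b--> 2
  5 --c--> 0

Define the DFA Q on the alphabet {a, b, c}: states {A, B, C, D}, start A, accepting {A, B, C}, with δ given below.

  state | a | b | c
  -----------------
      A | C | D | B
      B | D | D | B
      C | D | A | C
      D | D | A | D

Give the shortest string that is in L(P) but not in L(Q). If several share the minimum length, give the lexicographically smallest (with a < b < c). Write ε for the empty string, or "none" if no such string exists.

baa

The string baa is accepted by P but not by Q.
No shorter string lies in the difference, and baa is the lexicographically first length-3 string in L(P) \ L(Q).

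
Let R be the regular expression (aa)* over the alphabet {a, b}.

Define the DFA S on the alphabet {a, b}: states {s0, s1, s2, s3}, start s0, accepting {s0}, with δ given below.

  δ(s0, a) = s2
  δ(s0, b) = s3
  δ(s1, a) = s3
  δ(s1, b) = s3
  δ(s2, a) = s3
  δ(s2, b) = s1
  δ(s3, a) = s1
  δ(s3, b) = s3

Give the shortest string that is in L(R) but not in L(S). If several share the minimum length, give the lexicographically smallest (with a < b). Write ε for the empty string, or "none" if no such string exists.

The string aa is accepted by R but not by S.
No shorter string lies in the difference, and aa is the lexicographically first length-2 string in L(R) \ L(S).

aa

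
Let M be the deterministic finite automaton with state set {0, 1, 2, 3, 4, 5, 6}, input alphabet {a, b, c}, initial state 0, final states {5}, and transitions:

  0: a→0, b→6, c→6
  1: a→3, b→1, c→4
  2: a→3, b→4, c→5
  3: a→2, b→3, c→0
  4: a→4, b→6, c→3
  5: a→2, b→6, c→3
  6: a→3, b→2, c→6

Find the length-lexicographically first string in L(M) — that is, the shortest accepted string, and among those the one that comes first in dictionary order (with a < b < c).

bbc

A breadth-first search from 0 reaches an accepting state first via the path 0 → 6 → 2 → 5 on input bbc.
No string of length < 3 is accepted (BFS exhausts all shorter strings without reaching an accepting state), and bbc is the lexicographically least accepting string of length 3.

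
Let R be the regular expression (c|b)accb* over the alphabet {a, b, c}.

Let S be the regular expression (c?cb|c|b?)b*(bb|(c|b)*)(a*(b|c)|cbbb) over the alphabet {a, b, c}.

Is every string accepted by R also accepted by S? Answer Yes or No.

No

The string bacc is in L(R) but not in L(S).
So L(R) ⊄ L(S).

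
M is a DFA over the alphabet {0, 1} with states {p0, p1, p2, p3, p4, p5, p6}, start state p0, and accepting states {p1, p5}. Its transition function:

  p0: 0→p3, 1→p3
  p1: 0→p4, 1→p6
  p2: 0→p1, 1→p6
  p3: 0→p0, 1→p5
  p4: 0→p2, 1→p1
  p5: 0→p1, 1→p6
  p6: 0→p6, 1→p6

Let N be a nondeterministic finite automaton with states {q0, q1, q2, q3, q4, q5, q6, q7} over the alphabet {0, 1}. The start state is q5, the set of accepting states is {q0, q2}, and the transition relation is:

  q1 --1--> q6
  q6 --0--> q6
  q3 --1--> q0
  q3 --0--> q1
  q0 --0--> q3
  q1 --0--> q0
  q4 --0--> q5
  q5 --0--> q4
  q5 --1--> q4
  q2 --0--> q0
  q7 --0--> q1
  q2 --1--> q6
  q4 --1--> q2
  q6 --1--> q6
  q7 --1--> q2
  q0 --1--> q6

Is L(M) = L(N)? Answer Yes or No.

Exploring the product automaton M × N from the start pair (p0, q5), following both machines on each input symbol, reaches 7 state pairs: (p0, q5), (p3, q4), (p5, q2), (p1, q0), (p6, q6), (p4, q3), (p2, q1).
M accepts in {p1, p5} and N accepts in {q0, q2}. In every reachable pair the two components are either both accepting — (p5, q2), (p1, q0) — or both non-accepting, so no string is accepted by exactly one of the machines: L(M) \ L(N) and L(N) \ L(M) are both empty.
Hence every string is accepted by M iff it is accepted by N, and the two languages coincide.

Yes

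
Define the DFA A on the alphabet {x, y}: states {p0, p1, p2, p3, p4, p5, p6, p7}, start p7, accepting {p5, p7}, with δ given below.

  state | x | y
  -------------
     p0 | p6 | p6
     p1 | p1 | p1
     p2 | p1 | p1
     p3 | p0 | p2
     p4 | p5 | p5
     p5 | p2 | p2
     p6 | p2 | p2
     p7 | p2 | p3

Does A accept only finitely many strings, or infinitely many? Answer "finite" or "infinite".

The useful states (reachable from p7 and able to reach an accepting state) are {p7}.
Restricted to these states the transition graph has no cycle, so every accepting path has bounded length and L is finite.

finite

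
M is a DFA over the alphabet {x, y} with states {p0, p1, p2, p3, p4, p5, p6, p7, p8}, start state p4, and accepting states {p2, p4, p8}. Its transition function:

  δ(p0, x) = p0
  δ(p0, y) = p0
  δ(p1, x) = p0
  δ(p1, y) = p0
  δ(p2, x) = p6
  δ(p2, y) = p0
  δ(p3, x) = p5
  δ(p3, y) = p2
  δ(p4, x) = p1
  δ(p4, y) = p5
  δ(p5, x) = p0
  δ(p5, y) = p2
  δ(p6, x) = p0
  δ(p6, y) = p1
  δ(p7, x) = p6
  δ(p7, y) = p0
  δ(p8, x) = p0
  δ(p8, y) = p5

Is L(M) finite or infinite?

The useful states (reachable from p4 and able to reach an accepting state) are {p2, p4, p5}.
Restricted to these states the transition graph has no cycle, so every accepting path has bounded length and L is finite.

finite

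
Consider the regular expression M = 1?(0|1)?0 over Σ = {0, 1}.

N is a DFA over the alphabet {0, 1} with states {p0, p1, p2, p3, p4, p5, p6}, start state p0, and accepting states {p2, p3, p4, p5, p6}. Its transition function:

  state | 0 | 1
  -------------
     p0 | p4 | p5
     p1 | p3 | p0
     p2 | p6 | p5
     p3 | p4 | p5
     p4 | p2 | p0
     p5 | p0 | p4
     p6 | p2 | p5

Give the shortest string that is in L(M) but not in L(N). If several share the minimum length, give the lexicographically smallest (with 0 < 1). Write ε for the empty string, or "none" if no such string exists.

The string 10 is accepted by M but not by N.
No shorter string lies in the difference, and 10 is the lexicographically first length-2 string in L(M) \ L(N).

10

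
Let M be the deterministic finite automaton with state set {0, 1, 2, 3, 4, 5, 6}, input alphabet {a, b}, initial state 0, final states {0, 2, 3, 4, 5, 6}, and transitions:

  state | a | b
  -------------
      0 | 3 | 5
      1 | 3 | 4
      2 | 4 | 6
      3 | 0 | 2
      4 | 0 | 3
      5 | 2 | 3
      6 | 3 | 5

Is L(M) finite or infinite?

State 0 is reachable from the start and can reach an accepting state, and it lies on the cycle 0 → 3 → 0.
Traversing that cycle any number of times yields accepted strings of unbounded length, so the language is infinite.

infinite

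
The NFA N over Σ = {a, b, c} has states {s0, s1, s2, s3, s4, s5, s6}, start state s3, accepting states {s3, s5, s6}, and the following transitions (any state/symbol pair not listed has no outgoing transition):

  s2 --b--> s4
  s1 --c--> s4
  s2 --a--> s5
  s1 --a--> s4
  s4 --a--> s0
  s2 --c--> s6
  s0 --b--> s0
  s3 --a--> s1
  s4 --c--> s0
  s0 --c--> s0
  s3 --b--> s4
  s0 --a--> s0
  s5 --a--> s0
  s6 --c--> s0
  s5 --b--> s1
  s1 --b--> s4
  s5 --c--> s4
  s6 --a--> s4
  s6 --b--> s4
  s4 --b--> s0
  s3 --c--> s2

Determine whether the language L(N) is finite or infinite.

The useful states (reachable from s3 and able to reach an accepting state) are {s2, s3, s5, s6}.
Restricted to these states the transition graph has no cycle, so every accepting path has bounded length and L is finite.

finite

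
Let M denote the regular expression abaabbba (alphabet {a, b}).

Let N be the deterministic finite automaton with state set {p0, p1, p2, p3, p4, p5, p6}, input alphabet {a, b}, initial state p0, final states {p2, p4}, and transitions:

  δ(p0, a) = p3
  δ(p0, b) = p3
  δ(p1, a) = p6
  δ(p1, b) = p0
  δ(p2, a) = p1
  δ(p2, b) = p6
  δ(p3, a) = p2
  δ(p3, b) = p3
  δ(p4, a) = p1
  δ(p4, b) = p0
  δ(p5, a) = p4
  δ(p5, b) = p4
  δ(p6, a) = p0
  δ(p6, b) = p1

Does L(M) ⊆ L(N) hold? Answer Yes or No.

Yes

Converting the expression M to a DFA (subset construction, then merging equivalent states) gives the minimal DFA with states {m0, m1, m2, m3, m4, m5, m6, m7, m8, m9}, start state m0, accepting states {m9} and transitions m0: a→m1, b→m2; m1: a→m2, b→m3; m2: a→m2, b→m2; m3: a→m4, b→m2; m4: a→m5, b→m2; m5: a→m2, b→m6; m6: a→m2, b→m7; m7: a→m2, b→m8; m8: a→m9, b→m2; m9: a→m2, b→m2.
Exploring the product automaton M × N from the start pair (m0, p0), following both machines on each input symbol, reaches 14 state pairs: (m0, p0), (m1, p3), (m2, p3), (m2, p2), (m3, p3), (m2, p1), (m2, p6), (m4, p2), (m2, p0), (m5, p1), (m6, p0), (m7, p3), (m8, p3), (m9, p2).
M accepts in {m9} and N accepts in {p2, p4}. The reachable pairs whose M-component is accepting are (m9, p2); in each of them the N-component is accepting too, so the product for L(M) \ L(N) (M-component accepting, N-component rejecting) has no reachable accepting pair and the difference is empty.
Hence every string in L(M) is also in L(N).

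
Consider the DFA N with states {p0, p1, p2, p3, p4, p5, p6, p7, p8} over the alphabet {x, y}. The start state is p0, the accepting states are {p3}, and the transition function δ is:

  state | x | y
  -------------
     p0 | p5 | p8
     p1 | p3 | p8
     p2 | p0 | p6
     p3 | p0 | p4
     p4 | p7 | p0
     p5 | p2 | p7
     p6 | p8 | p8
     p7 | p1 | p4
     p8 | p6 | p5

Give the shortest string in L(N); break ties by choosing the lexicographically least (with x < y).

A breadth-first search from p0 reaches an accepting state first via the path p0 → p5 → p7 → p1 → p3 on input xyxx.
No string of length < 4 is accepted (BFS exhausts all shorter strings without reaching an accepting state), and xyxx is the lexicographically least accepting string of length 4.

xyxx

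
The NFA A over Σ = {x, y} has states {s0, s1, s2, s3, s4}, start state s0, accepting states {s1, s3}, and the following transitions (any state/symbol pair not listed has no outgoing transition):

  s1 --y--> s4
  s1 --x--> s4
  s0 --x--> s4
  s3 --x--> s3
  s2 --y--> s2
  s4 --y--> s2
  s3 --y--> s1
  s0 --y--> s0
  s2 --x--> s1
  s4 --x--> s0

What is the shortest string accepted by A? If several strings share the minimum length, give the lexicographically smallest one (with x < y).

A breadth-first search from s0 reaches an accepting state first via the path s0 → s4 → s2 → s1 on input xyx.
No string of length < 3 is accepted (BFS exhausts all shorter strings without reaching an accepting state), and xyx is the lexicographically least accepting string of length 3.

xyx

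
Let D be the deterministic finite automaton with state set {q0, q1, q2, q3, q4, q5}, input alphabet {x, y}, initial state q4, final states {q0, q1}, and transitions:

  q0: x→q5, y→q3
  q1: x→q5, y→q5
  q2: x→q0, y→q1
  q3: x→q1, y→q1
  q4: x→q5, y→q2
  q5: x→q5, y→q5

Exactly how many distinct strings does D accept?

The useful subgraph on states {q0, q1, q2, q3, q4} is acyclic, so L(D) is finite; the longest accepting path visits 5 useful states, giving maximum string length 4.
Counting accepting paths from q4 by length: 2 of length 2, 2 of length 4. Total 4.

4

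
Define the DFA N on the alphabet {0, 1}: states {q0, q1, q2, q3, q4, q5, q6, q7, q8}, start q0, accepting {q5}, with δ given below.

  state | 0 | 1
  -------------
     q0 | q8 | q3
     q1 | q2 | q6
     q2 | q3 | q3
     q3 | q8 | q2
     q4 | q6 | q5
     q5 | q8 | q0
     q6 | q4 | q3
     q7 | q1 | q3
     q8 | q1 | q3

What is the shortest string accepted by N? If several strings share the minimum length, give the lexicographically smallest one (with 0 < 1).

00101

A breadth-first search from q0 reaches an accepting state first via the path q0 → q8 → q1 → q6 → q4 → q5 on input 00101.
No string of length < 5 is accepted (BFS exhausts all shorter strings without reaching an accepting state), and 00101 is the lexicographically least accepting string of length 5.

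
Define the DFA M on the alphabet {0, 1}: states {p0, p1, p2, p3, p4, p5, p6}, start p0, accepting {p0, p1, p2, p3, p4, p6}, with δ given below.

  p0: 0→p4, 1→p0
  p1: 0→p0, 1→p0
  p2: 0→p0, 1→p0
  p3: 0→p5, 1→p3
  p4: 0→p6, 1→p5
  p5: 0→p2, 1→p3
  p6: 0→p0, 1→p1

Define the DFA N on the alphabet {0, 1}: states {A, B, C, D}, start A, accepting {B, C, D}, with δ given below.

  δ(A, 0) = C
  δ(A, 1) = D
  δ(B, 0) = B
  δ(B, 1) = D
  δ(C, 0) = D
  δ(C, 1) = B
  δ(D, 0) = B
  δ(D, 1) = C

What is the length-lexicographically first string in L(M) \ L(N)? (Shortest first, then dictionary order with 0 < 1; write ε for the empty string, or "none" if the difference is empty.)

ε

The empty string ε is accepted by M but not by N.
Since ε is the unique shortest string, it is the required witness.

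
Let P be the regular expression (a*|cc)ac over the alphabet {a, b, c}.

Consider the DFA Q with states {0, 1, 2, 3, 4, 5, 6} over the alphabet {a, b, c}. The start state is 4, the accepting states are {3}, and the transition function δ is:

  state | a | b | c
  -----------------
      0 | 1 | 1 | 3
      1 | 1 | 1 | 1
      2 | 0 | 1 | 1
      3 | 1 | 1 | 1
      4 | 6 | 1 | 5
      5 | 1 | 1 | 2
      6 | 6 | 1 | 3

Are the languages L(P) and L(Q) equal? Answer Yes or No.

Converting the expression P to a DFA (subset construction, then merging equivalent states) gives the minimal DFA with states {p0, p1, p2, p3, p4, p5, p6}, start state p0, accepting states {p4} and transitions p0: a→p1, b→p2, c→p3; p1: a→p1, b→p2, c→p4; p2: a→p2, b→p2, c→p2; p3: a→p2, b→p2, c→p5; p4: a→p2, b→p2, c→p2; p5: a→p6, b→p2, c→p2; p6: a→p2, b→p2, c→p4.
Exploring the product automaton P × Q from the start pair (p0, 4), following both machines on each input symbol, reaches 7 state pairs: (p0, 4), (p1, 6), (p2, 1), (p3, 5), (p4, 3), (p5, 2), (p6, 0).
P accepts in {p4} and Q accepts in {3}. In every reachable pair the two components are either both accepting — (p4, 3) — or both non-accepting, so no string is accepted by exactly one of the machines: L(P) \ L(Q) and L(Q) \ L(P) are both empty.
Hence every string is accepted by P iff it is accepted by Q, and the two languages coincide.

Yes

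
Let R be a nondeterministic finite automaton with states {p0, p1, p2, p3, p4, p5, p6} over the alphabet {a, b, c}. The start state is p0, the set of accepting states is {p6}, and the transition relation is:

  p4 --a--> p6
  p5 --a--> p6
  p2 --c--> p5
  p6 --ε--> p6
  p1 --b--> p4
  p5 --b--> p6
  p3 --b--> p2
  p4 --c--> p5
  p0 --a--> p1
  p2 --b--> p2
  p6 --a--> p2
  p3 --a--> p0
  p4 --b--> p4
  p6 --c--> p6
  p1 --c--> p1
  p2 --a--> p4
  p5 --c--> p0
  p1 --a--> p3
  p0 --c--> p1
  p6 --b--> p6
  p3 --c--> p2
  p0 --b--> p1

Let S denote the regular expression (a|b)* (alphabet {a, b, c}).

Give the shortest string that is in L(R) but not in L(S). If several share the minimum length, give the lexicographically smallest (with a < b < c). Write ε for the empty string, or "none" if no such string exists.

cba

The string cba is accepted by R but not by S.
No shorter string lies in the difference, and cba is the lexicographically first length-3 string in L(R) \ L(S).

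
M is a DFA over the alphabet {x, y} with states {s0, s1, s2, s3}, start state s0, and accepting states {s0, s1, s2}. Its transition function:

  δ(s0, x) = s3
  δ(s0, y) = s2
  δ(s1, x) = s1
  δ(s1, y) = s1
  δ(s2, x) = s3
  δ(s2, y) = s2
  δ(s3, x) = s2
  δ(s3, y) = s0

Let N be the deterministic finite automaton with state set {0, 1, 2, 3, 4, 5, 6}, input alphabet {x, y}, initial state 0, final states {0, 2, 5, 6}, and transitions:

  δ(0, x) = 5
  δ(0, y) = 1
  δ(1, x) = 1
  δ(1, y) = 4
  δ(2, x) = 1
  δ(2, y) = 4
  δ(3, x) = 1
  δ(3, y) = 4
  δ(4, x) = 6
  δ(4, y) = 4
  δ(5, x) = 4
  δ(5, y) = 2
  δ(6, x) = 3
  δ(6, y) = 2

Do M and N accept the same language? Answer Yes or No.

No

The string y is accepted by M but rejected by N.
So L(M) ≠ L(N).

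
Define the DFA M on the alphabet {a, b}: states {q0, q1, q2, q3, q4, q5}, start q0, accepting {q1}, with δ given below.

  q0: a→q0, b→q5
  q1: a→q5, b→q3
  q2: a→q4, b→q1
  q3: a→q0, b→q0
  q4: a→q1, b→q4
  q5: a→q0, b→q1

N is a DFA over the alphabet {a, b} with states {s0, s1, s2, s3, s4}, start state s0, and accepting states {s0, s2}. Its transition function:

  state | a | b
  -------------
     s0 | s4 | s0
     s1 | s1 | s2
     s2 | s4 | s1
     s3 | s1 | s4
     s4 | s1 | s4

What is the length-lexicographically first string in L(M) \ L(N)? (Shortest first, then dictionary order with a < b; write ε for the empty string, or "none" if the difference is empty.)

The string abb is accepted by M but not by N.
No shorter string lies in the difference, and abb is the lexicographically first length-3 string in L(M) \ L(N).

abb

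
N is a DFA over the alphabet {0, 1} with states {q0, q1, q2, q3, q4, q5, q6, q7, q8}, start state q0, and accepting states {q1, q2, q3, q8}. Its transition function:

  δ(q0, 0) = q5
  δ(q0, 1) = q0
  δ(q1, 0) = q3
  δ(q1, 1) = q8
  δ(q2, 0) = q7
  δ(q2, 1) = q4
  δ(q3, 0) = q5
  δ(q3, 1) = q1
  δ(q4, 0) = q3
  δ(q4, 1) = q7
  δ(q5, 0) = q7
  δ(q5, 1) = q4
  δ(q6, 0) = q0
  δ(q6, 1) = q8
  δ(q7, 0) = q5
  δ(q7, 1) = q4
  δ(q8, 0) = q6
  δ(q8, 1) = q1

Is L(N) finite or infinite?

infinite

State q0 is reachable from the start and can reach an accepting state, and it lies on the cycle q0 → q0.
Traversing that cycle any number of times yields accepted strings of unbounded length, so the language is infinite.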